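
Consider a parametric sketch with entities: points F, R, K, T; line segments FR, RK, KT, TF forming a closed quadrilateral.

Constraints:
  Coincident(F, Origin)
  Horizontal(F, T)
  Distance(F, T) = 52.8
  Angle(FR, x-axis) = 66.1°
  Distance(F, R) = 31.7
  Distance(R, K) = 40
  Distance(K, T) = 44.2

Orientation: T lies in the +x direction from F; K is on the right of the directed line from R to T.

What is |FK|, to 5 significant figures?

14.782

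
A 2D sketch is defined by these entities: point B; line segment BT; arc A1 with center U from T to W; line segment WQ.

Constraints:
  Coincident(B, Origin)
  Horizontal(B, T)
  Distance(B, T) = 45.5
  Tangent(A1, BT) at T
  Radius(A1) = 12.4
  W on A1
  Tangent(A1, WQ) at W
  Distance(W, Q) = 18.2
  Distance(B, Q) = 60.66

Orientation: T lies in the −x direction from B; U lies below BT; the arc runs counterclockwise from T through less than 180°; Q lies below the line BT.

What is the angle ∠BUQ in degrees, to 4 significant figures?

117.9°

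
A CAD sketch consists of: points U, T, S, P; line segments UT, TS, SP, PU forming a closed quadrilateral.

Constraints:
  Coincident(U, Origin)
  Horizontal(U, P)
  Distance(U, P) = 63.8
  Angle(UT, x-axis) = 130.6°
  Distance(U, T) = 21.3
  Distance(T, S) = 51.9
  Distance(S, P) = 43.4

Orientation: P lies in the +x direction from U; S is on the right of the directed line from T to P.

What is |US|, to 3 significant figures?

30.9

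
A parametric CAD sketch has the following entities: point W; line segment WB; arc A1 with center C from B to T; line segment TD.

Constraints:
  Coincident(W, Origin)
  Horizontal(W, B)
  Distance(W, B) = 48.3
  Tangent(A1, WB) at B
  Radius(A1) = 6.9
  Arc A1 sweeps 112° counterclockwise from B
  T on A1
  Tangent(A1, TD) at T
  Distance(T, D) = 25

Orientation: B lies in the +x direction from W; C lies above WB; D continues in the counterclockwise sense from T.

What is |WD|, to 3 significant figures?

55.9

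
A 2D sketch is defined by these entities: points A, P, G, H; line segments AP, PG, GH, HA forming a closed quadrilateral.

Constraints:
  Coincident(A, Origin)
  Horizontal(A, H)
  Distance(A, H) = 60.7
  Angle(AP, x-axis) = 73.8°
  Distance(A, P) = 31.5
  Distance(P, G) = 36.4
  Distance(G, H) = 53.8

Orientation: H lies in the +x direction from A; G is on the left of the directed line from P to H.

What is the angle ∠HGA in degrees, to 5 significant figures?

61.709°

Checks: |PG| = 36.40 ✓; |GH| = 53.80 ✓.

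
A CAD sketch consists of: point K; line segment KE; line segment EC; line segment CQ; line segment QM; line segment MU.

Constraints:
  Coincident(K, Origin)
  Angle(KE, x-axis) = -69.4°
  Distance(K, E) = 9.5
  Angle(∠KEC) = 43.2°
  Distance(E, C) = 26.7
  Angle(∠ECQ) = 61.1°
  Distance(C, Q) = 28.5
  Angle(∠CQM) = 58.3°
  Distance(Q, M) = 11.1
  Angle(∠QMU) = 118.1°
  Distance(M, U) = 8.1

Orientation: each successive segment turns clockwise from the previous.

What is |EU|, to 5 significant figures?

14.537

K is at the origin; KE runs at -69.4° with length 9.5, so E = (3.3425, -8.8926). ∠KEC = 43.2° gives EC at 153.80° from the x-axis; with |EC| = 26.7, C = (-20.614, 2.8956). ∠ECQ = 61.1° gives CQ at 34.900° from the x-axis; with |CQ| = 28.5, Q = (2.7600, 19.202). ∠CQM = 58.3° gives QM at -86.800° from the x-axis; with |QM| = 11.1, M = (3.3796, 8.1191). ∠QMU = 118.1° gives MU at -148.70° from the x-axis; with |MU| = 8.1, U = (-3.5415, 3.9110). Then |EU| = |U − E| = 14.537.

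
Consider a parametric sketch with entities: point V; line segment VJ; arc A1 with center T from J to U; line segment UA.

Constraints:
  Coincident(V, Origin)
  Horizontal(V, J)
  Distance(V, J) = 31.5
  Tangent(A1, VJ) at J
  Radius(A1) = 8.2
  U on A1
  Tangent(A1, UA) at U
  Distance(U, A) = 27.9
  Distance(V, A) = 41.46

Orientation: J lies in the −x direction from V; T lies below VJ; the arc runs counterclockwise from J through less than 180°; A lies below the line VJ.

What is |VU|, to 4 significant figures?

40.27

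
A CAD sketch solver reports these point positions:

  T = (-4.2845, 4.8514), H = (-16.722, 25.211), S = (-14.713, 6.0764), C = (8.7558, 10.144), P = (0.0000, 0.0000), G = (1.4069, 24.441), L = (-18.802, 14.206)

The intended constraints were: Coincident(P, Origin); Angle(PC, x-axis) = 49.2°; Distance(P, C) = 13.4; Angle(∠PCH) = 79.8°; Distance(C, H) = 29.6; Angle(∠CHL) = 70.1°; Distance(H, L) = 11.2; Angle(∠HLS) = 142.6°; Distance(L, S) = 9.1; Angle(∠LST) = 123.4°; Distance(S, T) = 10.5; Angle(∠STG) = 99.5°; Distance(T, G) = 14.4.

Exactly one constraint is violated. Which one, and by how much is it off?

Distance(T, G) = 14.4 — off by 6.00.

P = (0.00, 0.00) ✓; PC at 49.20° ✓; |PC| = 13.40 ✓; ∠PCH = 79.80° ✓; |CH| = 29.60 ✓; ∠CHL = 70.10° ✓; |HL| = 11.20 ✓; ∠HLS = 142.6° ✓; |LS| = 9.100 ✓; ∠LST = 123.4° ✓; |ST| = 10.50 ✓; ∠STG = 99.50° ✓; |TG| = 20.40 ✗.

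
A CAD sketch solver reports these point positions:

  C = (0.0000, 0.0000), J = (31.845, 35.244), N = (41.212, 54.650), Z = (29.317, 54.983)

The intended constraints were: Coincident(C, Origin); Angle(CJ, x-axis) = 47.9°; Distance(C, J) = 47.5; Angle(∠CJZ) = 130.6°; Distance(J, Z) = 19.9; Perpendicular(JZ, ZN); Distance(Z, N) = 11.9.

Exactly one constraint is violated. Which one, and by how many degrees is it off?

Perpendicular(JZ, ZN) — off by 8.90°.

C = (0.00, 0.00) ✓; CJ at 47.90° ✓; |CJ| = 47.50 ✓; ∠CJZ = 130.6° ✓; |JZ| = 19.90 ✓; ∠(JZ, ZN) = 98.90° ✗; |ZN| = 11.90 ✓.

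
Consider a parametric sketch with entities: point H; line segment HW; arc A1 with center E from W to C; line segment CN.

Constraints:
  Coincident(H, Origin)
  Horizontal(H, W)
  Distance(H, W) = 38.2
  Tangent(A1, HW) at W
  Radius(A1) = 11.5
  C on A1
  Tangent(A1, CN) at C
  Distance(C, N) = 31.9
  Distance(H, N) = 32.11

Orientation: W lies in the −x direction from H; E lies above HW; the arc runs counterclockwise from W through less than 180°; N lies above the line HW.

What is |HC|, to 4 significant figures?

29.30

Checks: H = (0.00, 0.00) ✓; |EC| = 11.50 ✓; ∠(EC, CN) = 90.00° ✓; |CN| = 31.90 ✓; |HN| = 32.11 ✓.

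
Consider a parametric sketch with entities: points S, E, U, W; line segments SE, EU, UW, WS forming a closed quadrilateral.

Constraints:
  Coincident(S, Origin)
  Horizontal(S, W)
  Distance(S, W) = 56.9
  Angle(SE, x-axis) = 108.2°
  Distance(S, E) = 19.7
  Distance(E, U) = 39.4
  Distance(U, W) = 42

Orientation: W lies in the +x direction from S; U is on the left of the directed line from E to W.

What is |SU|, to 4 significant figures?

44.88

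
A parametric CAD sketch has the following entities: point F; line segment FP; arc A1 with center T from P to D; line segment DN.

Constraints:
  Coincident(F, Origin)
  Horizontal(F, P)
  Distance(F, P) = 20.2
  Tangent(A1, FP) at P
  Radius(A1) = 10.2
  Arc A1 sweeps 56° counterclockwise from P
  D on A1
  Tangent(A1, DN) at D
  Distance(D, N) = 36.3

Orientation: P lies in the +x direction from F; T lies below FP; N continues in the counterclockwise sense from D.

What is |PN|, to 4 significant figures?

44.98

F is at the origin; FP is horizontal with |FP| = 20.2 and P on the +x side, so P = (20.20, 0.000). Since A1 is tangent to FP there, TP ⟂ FP, so T = P + (0, -10.2) = (20.20, -10.20). On A1, P sits at bearing 90° from T; a 56° counterclockwise sweep puts D at bearing 146°, so D = T + 10.2·(cos 146°, sin 146°) = (11.74, -4.496). A1 meets DN tangentially, so TD is at right angles to DN, so DN runs along (−sin 146°, cos 146°); with |DN| = 36.3, N = (-8.555, -34.59). Then |PN| = |N − P| = 44.98.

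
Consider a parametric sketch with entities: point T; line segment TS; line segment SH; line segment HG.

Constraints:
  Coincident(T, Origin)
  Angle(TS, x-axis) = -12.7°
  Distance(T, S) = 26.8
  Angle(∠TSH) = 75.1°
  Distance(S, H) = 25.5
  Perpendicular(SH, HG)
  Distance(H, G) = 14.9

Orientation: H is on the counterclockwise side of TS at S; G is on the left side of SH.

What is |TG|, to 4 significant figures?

21.62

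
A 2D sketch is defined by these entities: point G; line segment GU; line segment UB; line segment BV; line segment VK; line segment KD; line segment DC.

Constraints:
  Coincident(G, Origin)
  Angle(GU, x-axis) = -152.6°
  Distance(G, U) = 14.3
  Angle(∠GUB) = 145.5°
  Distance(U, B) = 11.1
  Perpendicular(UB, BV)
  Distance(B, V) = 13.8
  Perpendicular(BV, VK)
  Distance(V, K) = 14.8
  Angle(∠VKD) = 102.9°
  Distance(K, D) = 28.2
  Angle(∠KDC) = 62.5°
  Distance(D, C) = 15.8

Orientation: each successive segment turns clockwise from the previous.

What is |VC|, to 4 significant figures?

24.21

∠VKD = 102.9° gives KD at -84.20° from the x-axis; with |KD| = 28.2, D = (-4.469, -21.40). ∠KDC = 62.5° gives DC at 158.3° from the x-axis; with |DC| = 15.8, C = (-19.15, -15.56). Then |VC| = |C − V| = 24.21.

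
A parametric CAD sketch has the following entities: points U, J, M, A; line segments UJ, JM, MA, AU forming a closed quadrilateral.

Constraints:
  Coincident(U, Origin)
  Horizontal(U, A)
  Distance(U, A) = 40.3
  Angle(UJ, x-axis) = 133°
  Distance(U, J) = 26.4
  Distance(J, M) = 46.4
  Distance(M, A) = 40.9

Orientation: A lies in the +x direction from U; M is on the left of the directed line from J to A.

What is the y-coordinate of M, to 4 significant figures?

37.75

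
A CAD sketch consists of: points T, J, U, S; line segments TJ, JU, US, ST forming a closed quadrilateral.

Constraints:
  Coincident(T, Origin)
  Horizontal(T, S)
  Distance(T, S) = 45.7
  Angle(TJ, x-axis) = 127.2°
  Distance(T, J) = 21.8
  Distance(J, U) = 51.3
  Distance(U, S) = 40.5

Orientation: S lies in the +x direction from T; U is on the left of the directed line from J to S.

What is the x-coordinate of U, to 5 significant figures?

33.508

Checks: |JU| = 51.30 ✓; |US| = 40.50 ✓.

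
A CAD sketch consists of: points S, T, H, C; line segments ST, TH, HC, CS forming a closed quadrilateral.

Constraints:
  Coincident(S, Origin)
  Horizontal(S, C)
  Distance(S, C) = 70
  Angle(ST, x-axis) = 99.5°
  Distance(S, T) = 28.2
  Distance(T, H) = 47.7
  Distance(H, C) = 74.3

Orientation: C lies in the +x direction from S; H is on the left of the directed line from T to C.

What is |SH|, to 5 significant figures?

68.199

S is at the origin; S and C share the same y with |SC| = 70.0 and C in +x, so C = (70.0, 0). ST runs at 99.5° with |ST| = 28.2, so T = (-4.6543, 27.813). H is determined by |TH| = 47.7 and |HC| = 74.3 together: it lies at the intersection of circle(T, 47.7) and circle(C, 74.3). With |TC| = 79.667, the foot of the radical line on TC is 19.466 from T and the perpendicular offset is √(47.7² − 19.466²) = 43.547. Taking the left-of-TC solution: H = (28.790, 61.824).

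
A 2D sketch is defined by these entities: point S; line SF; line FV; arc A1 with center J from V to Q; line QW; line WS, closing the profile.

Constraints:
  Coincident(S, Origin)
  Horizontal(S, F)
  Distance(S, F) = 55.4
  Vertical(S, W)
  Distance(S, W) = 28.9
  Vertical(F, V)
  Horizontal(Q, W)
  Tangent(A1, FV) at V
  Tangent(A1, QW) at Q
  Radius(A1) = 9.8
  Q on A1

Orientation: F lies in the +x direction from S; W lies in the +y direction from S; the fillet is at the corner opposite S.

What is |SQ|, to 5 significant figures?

53.987

S is at the origin; S and F share the same y with |SF| = 55.4 and F on the +x side, so F = (55.400, 0.0000). SW is vertical with |SW| = 28.9 and W on the +y side, so W = (0.0000, 28.900). The virtual corner opposite S is at (55.400, 28.900). Since A1 is tangent to FV there, JV ⟂ FV and A1 meets QW tangentially, so JQ is at right angles to QW, with radius 9.8, so the center J sits 9.8 in from both sides at J = (45.600, 19.100). That places the tangent points at V = (55.400, 19.100) on FV and Q = (45.600, 28.900) on QW. Then |SQ| = |Q − S| = 53.987.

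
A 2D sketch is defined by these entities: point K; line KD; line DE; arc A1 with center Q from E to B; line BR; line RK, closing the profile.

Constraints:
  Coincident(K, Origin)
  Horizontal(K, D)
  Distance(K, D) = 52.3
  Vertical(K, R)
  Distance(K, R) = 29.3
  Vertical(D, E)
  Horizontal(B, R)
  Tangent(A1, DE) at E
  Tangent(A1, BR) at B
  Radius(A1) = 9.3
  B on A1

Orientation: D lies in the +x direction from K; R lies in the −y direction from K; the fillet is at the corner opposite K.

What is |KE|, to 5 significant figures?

55.994

K is at the origin; K and D share the same y with |KD| = 52.3 and D on the +x side, so D = (52.300, 0.0000). K and R share the same x with |KR| = 29.3 and R on the −y side, so R = (0.0000, -29.300). The virtual corner opposite K is at (52.300, -29.300). The tangent condition forces QE to be normal to DE and tangency of A1 to BR means the radius QB is perpendicular to BR, with radius 9.3, so the center Q sits 9.3 in from both sides at Q = (43.000, -20.000). That places the tangent points at E = (52.300, -20.000) on DE and B = (43.000, -29.300) on BR. Then |KE| = |E − K| = 55.994.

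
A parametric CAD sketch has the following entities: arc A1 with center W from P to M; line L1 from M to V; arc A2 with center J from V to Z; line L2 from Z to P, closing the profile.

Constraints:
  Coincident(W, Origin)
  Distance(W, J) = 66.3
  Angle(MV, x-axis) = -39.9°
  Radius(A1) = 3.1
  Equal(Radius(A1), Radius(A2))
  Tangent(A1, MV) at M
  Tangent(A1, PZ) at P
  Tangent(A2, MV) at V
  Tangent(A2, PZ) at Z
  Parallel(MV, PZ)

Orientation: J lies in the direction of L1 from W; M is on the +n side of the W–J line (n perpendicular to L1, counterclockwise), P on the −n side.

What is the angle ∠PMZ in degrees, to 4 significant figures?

84.66°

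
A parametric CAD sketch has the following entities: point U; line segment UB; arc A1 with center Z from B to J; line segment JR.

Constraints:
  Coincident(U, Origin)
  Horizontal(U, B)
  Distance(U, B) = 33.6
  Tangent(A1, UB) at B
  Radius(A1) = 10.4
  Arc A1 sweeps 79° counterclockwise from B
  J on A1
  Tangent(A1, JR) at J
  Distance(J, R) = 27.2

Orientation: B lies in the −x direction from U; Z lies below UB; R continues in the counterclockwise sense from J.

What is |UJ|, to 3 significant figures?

44.6

U is at the origin; U and B share the same y with |UB| = 33.6 and B on the −x side, so B = (-33.6, 0.00). Since A1 is tangent to UB there, ZB ⟂ UB, so Z = B + (0, -10.4) = (-33.6, -10.4). On A1, B sits at bearing 90° from Z; a 79° counterclockwise sweep puts J at bearing 169°, so J = Z + 10.4·(cos 169°, sin 169°) = (-43.8, -8.42). Then |UJ| = |J − U| = 44.6.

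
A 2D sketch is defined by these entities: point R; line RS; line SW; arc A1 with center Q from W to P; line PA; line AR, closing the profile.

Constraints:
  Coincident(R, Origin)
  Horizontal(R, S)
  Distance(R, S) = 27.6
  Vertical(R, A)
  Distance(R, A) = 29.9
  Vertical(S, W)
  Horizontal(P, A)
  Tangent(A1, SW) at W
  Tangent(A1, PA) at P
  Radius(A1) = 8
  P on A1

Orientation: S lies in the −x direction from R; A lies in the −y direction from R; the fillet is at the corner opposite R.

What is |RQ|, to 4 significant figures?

29.39

R is at the origin; R and S share the same y with |RS| = 27.6 and S on the −x side, so S = (-27.60, 0.000). R and A share the same x with |RA| = 29.9 and A on the −y side, so A = (0.000, -29.90). The virtual corner opposite R is at (-27.60, -29.90). Since A1 is tangent to SW there, QW ⟂ SW and tangency of A1 to PA means the radius QP is perpendicular to PA, with radius 8.0, so the center Q sits 8.0 in from both sides at Q = (-19.60, -21.90). Then |RQ| = |Q − R| = 29.39.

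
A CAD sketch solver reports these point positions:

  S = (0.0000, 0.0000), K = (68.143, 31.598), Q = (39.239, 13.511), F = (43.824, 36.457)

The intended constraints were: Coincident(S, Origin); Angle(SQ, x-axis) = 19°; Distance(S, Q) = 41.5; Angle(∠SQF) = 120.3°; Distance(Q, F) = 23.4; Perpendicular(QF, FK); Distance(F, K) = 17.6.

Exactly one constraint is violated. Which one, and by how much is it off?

Distance(F, K) = 17.6 — off by 7.20.

S = (0.00, 0.00) ✓; SQ at 19.00° ✓; |SQ| = 41.50 ✓; ∠SQF = 120.3° ✓; |QF| = 23.40 ✓; ∠(QF, FK) = 90.00° ✓; |FK| = 24.80 ✗.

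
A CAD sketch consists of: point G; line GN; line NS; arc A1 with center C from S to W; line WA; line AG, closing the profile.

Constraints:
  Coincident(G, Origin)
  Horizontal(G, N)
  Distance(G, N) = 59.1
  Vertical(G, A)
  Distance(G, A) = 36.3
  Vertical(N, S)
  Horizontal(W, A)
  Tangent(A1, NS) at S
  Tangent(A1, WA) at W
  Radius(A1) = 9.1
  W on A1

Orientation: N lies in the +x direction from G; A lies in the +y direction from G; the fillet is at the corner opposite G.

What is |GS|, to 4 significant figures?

65.06

The virtual corner opposite G is at (59.10, 36.30). A1 meets NS tangentially, so CS is at right angles to NS and the tangent condition forces CW to be normal to WA, with radius 9.1, so the center C sits 9.1 in from both sides at C = (50.00, 27.20). That places the tangent points at S = (59.10, 27.20) on NS and W = (50.00, 36.30) on WA. Then |GS| = |S − G| = 65.06.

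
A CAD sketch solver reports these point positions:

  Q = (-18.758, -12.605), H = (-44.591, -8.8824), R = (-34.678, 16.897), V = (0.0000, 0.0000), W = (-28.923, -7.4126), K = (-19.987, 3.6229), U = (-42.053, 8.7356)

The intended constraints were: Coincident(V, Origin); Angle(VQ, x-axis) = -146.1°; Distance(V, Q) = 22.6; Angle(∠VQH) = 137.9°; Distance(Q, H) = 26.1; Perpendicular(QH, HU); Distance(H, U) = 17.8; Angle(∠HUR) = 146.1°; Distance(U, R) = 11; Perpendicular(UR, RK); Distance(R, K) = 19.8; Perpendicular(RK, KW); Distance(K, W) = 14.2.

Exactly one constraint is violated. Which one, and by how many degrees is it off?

Perpendicular(RK, KW) — off by 3.10°.

V = (0.00, 0.00) ✓; VQ at -146.1° ✓; |VQ| = 22.60 ✓; ∠VQH = 137.9° ✓; |QH| = 26.10 ✓; ∠(QH, HU) = 90.00° ✓; |HU| = 17.80 ✓; ∠HUR = 146.1° ✓; |UR| = 11.00 ✓; ∠(UR, RK) = 90.00° ✓; |RK| = 19.80 ✓; ∠(RK, KW) = 86.90° ✗; |KW| = 14.20 ✓.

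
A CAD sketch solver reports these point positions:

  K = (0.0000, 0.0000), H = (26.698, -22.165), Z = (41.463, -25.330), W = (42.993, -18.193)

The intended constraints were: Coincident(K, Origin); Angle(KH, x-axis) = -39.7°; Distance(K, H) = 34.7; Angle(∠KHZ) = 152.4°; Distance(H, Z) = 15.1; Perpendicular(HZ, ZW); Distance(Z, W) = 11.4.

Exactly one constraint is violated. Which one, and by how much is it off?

Distance(Z, W) = 11.4 — off by 4.10.

K = (0.00, 0.00) ✓; KH at -39.70° ✓; |KH| = 34.70 ✓; ∠KHZ = 152.4° ✓; |HZ| = 15.10 ✓; ∠(HZ, ZW) = 90.00° ✓; |ZW| = 7.299 ✗.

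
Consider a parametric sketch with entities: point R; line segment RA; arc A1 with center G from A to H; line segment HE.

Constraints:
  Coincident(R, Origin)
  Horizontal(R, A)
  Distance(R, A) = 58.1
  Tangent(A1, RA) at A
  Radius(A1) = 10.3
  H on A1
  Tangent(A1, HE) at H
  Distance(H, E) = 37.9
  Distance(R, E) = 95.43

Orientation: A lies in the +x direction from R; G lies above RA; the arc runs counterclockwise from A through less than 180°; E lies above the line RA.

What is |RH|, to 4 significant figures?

66.51

Checks: R.y = 0.00, A.y = 0.00 ✓; |GH| = 10.30 ✓; ∠(GH, HE) = 90.00° ✓; |HE| = 37.90 ✓; |RE| = 95.43 ✓.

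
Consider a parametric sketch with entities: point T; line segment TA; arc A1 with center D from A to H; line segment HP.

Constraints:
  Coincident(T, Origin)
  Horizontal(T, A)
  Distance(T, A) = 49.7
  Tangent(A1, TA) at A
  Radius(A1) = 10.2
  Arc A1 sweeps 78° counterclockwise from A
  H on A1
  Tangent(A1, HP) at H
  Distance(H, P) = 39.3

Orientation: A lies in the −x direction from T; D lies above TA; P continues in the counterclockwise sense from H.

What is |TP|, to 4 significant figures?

56.21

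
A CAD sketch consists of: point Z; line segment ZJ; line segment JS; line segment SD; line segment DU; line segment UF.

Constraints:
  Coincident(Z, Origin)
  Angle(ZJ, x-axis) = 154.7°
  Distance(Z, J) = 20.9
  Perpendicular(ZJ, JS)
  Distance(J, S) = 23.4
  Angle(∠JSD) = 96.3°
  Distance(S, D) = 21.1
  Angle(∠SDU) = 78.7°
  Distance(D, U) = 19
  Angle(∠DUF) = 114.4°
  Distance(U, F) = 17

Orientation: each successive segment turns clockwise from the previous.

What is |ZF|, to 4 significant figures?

17.66

Z is at the origin; ZJ runs at 154.7° with length 20.9, so J = (-18.90, 8.932). ZJ is perpendicular to JS, so JS runs at 64.70°; with |JS| = 23.4, S = (-8.895, 30.09). ∠JSD = 96.3° gives SD at -19.00° from the x-axis; with |SD| = 21.1, D = (11.06, 23.22). ∠SDU = 78.7° gives DU at -120.3° from the x-axis; with |DU| = 19.0, U = (1.469, 6.813). ∠DUF = 114.4° gives UF at 174.1° from the x-axis; with |UF| = 17.0, F = (-15.44, 8.561). Then |ZF| = |F − Z| = 17.66.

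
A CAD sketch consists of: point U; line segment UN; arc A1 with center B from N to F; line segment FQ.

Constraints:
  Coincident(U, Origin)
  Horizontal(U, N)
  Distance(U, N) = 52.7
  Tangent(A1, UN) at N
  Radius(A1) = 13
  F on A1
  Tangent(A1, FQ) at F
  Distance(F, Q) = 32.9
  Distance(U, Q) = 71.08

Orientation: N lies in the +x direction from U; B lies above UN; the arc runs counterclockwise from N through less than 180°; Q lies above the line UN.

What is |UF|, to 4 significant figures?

67.16

Checks: |BF| = 13.00 ✓; ∠(BF, FQ) = 90.00° ✓; |FQ| = 32.90 ✓; |UQ| = 71.08 ✓.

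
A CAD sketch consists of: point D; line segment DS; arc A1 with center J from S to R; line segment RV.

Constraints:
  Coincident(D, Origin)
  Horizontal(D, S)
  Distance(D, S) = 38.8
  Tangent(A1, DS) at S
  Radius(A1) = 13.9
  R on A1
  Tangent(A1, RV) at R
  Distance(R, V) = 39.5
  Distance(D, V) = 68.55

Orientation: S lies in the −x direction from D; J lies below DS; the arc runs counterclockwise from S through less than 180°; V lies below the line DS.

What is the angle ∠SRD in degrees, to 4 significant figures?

34.70°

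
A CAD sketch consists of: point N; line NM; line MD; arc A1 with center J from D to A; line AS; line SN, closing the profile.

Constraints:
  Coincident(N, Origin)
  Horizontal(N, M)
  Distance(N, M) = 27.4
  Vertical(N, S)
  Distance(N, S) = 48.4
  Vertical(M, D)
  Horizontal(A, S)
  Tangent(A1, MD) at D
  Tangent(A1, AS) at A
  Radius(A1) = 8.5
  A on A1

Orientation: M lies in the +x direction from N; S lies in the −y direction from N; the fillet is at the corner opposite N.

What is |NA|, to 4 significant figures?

51.96

N is at the origin; N and M share the same y with |NM| = 27.4 and M on the +x side, so M = (27.40, 0.000). N and S share the same x with |NS| = 48.4 and S on the −y side, so S = (0.000, -48.40). The virtual corner opposite N is at (27.40, -48.40). A1 meets MD tangentially, so JD is at right angles to MD and A1 meets AS tangentially, so JA is at right angles to AS, with radius 8.5, so the center J sits 8.5 in from both sides at J = (18.90, -39.90). That places the tangent points at D = (27.40, -39.90) on MD and A = (18.90, -48.40) on AS. Then |NA| = |A − N| = 51.96.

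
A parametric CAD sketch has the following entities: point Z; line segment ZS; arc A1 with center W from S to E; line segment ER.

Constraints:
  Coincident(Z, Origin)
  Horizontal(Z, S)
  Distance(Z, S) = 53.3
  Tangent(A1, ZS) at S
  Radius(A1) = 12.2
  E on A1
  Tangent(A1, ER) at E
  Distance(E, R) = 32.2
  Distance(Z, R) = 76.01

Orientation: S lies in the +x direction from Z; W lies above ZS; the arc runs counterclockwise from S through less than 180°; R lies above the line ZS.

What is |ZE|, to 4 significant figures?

66.85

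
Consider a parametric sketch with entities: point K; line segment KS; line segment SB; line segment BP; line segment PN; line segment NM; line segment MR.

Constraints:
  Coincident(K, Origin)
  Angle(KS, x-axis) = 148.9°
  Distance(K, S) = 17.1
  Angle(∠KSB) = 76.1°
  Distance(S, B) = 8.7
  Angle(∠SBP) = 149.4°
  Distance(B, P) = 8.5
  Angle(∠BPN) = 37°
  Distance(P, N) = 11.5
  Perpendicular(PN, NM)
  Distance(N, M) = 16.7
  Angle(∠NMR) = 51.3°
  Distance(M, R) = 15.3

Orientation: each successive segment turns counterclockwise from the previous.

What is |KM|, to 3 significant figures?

27.6

∠BPN = 37.0° gives PN at 66.4° from the x-axis; with |PN| = 11.5, N = (-10.6, 2.79). PN ⟂ NM, so NM runs at 156°; with |NM| = 16.7, M = (-25.9, 9.48). Then |KM| = |M − K| = 27.6.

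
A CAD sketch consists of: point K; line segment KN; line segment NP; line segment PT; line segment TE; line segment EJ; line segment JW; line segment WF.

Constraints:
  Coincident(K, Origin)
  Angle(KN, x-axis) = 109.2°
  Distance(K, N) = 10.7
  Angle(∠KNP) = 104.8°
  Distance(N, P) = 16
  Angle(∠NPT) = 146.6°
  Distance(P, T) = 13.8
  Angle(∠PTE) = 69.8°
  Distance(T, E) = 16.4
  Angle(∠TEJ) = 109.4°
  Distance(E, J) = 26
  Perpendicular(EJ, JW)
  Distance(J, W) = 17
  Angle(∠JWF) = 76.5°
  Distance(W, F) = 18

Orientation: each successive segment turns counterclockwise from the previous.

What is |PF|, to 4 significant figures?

2.482

The perpendicularity gives JW at right angles to EJ, so JW runs at 128.6°; with |JW| = 17.0, W = (-6.754, 21.24). ∠JWF = 76.5° gives WF at -127.9° from the x-axis; with |WF| = 18.0, F = (-17.81, 7.032). Then |PF| = |F − P| = 2.482.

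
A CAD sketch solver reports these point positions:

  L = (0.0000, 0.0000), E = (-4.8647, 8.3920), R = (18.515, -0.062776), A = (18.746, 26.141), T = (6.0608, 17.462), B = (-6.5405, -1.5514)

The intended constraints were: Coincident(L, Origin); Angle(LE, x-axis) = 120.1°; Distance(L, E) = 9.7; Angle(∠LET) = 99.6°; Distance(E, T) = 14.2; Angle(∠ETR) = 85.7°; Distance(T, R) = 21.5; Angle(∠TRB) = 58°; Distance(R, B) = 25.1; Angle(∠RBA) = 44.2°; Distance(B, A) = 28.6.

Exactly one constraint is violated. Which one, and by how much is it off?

Distance(B, A) = 28.6 — off by 8.90.

L = (0.00, 0.00) ✓; LE at 120.1° ✓; |LE| = 9.700 ✓; ∠LET = 99.60° ✓; |ET| = 14.20 ✓; ∠ETR = 85.70° ✓; |TR| = 21.50 ✓; ∠TRB = 58.00° ✓; |RB| = 25.10 ✓; ∠RBA = 44.20° ✓; |BA| = 37.50 ✗.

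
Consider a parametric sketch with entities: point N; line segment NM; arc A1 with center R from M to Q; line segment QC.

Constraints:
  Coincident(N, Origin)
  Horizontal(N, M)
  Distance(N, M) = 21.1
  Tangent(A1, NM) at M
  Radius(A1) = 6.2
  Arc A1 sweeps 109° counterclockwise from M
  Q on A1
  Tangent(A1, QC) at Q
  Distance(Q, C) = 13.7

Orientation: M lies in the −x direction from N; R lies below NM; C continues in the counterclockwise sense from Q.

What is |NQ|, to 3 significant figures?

28.2

N is at the origin; N and M share the same y with |NM| = 21.1 and M on the −x side, so M = (-21.1, 0.00). Since A1 is tangent to NM there, RM ⟂ NM, so R = M + (0, -6.2) = (-21.1, -6.20). On A1, M sits at bearing 90° from R; a 109° counterclockwise sweep puts Q at bearing 199°, so Q = R + 6.2·(cos 199°, sin 199°) = (-27.0, -8.22). Then |NQ| = |Q − N| = 28.2.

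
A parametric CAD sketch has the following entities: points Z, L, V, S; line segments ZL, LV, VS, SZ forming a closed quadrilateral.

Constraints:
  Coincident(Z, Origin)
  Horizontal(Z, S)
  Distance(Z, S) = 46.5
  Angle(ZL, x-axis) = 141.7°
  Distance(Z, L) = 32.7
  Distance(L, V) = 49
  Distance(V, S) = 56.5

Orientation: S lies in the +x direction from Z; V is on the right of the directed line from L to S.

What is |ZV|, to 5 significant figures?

24.445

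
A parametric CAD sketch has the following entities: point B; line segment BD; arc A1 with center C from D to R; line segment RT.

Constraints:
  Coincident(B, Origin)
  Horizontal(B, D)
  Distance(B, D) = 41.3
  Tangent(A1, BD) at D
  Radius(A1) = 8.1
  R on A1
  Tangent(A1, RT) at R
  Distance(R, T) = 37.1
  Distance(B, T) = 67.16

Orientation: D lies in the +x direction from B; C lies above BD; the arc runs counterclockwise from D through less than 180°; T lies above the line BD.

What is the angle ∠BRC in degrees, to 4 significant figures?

9.757°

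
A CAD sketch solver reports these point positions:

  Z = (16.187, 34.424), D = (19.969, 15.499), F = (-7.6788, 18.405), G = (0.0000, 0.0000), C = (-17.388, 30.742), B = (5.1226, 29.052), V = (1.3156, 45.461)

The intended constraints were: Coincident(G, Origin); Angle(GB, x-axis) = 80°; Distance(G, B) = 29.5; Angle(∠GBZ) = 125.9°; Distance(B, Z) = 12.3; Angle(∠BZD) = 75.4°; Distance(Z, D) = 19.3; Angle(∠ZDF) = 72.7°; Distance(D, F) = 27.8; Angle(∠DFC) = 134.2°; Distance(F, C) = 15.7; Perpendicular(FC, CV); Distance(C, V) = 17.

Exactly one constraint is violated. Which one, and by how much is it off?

Distance(C, V) = 17 — off by 6.80.

G = (0.00, 0.00) ✓; GB at 80.00° ✓; |GB| = 29.50 ✓; ∠GBZ = 125.9° ✓; |BZ| = 12.30 ✓; ∠BZD = 75.40° ✓; |ZD| = 19.30 ✓; ∠ZDF = 72.70° ✓; |DF| = 27.80 ✓; ∠DFC = 134.2° ✓; |FC| = 15.70 ✓; ∠(FC, CV) = 90.00° ✓; |CV| = 23.80 ✗.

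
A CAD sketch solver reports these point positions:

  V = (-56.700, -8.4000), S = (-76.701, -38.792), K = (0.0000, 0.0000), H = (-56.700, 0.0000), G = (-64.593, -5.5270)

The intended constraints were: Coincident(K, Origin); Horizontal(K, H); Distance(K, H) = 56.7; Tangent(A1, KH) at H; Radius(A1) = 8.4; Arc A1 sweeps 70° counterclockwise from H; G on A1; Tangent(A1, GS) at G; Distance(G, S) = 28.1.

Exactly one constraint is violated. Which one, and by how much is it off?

Distance(G, S) = 28.1 — off by 7.30.

K = (0.00, 0.00) ✓; K.y = 0.00, H.y = 0.00 ✓; |KH| = 56.70 ✓; ∠(VH, HK) = 90.00° ✓; |VH| = 8.400 ✓; bearing(V→G) − bearing(V→H) = 70.00° ✓; |VG| = 8.400 ✓; ∠(VG, GS) = 90.00° ✓; |GS| = 35.40 ✗.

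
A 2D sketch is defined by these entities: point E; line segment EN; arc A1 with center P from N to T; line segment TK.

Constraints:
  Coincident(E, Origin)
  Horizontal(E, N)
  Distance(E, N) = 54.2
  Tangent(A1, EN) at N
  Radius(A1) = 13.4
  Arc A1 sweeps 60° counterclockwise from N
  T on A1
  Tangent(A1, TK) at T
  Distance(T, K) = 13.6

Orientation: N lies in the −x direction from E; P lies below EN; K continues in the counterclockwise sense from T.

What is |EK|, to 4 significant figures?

74.92

E is at the origin; EN is horizontal with |EN| = 54.2 and N on the −x side, so N = (-54.20, 0.000). Tangency of A1 to EN means the radius PN is perpendicular to EN, so P = N + (0, -13.4) = (-54.20, -13.40). On A1, N sits at bearing 90° from P; a 60° counterclockwise sweep puts T at bearing 150°, so T = P + 13.4·(cos 150°, sin 150°) = (-65.80, -6.700). The tangent condition forces PT to be normal to TK, so TK runs along (−sin 150°, cos 150°); with |TK| = 13.6, K = (-72.60, -18.48). Then |EK| = |K − E| = 74.92.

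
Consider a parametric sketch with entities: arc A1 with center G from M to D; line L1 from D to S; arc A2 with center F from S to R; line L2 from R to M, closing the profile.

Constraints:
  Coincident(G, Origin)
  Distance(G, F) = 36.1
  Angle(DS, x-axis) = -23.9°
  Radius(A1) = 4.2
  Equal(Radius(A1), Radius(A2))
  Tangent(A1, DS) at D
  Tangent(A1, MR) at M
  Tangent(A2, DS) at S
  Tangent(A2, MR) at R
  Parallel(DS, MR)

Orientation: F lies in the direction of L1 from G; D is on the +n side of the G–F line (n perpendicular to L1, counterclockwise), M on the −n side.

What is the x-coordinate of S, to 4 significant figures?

34.71

The slot axis is L1's direction at -23.9°, so u = (cos -23.9°, sin -23.9°) = (0.9143, -0.4051) and n = (−sin -23.9°, cos -23.9°) = (0.4051, 0.9143). G is at the origin and F lies 36.1 along u from G, so F = 36.1·u = (33.00, -14.63). Tangency of A1 to both parallel lines with radius 4.2 puts D and M at G ± 4.2·n: D = (1.702, 3.840), M = (-1.702, -3.840). Equal radii place S and R the same way about F: S = F + 4.2·n = (34.71, -10.79), R = F − 4.2·n = (31.30, -18.47). So S.x = 34.71.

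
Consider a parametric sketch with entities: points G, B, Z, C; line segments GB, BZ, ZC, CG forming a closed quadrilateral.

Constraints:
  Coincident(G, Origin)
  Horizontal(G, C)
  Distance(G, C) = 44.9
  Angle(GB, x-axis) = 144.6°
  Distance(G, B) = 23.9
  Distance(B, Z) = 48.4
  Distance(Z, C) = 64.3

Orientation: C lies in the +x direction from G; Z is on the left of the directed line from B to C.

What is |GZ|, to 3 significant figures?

53.9

Checks: |BZ| = 48.40 ✓; |ZC| = 64.30 ✓.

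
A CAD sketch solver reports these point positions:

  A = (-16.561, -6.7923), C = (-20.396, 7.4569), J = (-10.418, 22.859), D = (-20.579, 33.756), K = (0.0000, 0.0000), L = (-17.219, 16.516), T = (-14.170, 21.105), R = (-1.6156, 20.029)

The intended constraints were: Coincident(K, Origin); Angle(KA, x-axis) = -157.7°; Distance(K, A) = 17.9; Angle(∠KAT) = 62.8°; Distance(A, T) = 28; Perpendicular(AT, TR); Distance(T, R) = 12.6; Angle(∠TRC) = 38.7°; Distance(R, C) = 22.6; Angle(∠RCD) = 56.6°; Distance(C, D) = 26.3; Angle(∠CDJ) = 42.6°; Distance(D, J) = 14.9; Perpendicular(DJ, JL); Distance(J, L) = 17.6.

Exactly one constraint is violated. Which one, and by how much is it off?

Distance(J, L) = 17.6 — off by 8.30.

K = (0.00, 0.00) ✓; KA at -157.7° ✓; |KA| = 17.90 ✓; ∠KAT = 62.80° ✓; |AT| = 28.00 ✓; ∠(AT, TR) = 90.00° ✓; |TR| = 12.60 ✓; ∠TRC = 38.70° ✓; |RC| = 22.60 ✓; ∠RCD = 56.60° ✓; |CD| = 26.30 ✓; ∠CDJ = 42.60° ✓; |DJ| = 14.90 ✓; ∠(DJ, JL) = 89.99° ✓; |JL| = 9.300 ✗.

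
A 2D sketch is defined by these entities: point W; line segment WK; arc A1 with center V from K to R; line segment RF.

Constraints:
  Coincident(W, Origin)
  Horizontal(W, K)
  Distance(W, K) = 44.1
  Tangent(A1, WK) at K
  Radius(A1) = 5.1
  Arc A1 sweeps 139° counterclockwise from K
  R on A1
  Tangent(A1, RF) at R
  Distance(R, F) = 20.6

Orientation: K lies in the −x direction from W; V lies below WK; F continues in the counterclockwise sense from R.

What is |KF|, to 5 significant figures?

25.563

W is at the origin; W and K share the same y with |WK| = 44.1 and K on the −x side, so K = (-44.100, 0.0000). The tangent condition forces VK to be normal to WK, so V = K + (0, -5.1) = (-44.100, -5.1000). On A1, K sits at bearing 90° from V; a 139° counterclockwise sweep puts R at bearing 229°, so R = V + 5.1·(cos 229°, sin 229°) = (-47.446, -8.9490). The tangent condition forces VR to be normal to RF, so RF runs along (−sin 229°, cos 229°); with |RF| = 20.6, F = (-31.899, -22.464). Then |KF| = |F − K| = 25.563.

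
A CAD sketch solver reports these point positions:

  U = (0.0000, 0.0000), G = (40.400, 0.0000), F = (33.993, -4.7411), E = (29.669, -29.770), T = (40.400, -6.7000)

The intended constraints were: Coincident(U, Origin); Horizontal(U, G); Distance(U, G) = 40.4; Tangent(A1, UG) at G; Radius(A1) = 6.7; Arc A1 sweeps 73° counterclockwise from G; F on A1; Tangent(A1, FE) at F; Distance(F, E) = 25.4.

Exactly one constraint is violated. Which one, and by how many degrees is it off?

Tangent(A1, FE) at F — off by 7.20°.

U = (0.00, 0.00) ✓; U.y = 0.00, G.y = 0.00 ✓; |UG| = 40.40 ✓; ∠(TG, GU) = 90.00° ✓; |TG| = 6.700 ✓; bearing(T→F) − bearing(T→G) = 73.00° ✓; |TF| = 6.700 ✓; ∠(TF, FE) = 82.80° ✗; |FE| = 25.40 ✓.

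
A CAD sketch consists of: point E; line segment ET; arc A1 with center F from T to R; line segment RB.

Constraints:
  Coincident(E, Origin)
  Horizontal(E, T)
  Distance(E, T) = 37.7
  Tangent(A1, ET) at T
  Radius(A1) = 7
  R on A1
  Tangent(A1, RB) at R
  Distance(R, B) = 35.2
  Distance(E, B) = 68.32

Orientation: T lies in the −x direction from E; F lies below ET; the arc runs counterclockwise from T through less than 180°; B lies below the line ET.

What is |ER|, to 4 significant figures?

44.40

E is at the origin; E and T share the same y with |ET| = 37.7 and T on the −x side, so T = (-37.70, 0.000). Tangency of A1 to ET means the radius FT is perpendicular to ET, so F = T + (0, -7) = (-37.70, -7.000). Since FR ⟂ RB (tangency), |FB| = √(7.0² + 35.2²) = 35.89 regardless of where R sits on A1. So B lies on both circle(E, 68.32) and circle(F, 35.89); the below-ET intersection is B = (-57.46, -36.96). R is the foot of the tangent from B: R = (-44.18, -4.360).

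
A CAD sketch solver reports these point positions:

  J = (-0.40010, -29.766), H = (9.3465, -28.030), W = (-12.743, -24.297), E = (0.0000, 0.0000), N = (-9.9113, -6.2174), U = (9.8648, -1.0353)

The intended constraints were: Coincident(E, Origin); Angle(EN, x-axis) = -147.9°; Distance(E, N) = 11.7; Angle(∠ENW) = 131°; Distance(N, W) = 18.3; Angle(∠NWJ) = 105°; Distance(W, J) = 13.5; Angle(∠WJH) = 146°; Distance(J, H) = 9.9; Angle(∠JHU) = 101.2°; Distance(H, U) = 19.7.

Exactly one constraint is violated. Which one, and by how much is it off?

Distance(H, U) = 19.7 — off by 7.30.

E = (0.00, 0.00) ✓; EN at -147.9° ✓; |EN| = 11.70 ✓; ∠ENW = 131.0° ✓; |NW| = 18.30 ✓; ∠NWJ = 105.0° ✓; |WJ| = 13.50 ✓; ∠WJH = 146.0° ✓; |JH| = 9.900 ✓; ∠JHU = 101.2° ✓; |HU| = 27.00 ✗.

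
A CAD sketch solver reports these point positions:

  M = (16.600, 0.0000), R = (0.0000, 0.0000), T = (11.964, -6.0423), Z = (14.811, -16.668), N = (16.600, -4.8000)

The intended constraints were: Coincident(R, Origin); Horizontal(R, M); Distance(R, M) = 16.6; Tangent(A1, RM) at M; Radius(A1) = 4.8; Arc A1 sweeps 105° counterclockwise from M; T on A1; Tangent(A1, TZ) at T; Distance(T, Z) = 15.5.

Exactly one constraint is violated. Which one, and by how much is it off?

Distance(T, Z) = 15.5 — off by 4.50.

R = (0.00, 0.00) ✓; R.y = 0.00, M.y = 0.00 ✓; |RM| = 16.60 ✓; ∠(NM, MR) = 90.00° ✓; |NM| = 4.800 ✓; bearing(N→T) − bearing(N→M) = 105.0° ✓; |NT| = 4.800 ✓; ∠(NT, TZ) = 90.00° ✓; |TZ| = 11.00 ✗.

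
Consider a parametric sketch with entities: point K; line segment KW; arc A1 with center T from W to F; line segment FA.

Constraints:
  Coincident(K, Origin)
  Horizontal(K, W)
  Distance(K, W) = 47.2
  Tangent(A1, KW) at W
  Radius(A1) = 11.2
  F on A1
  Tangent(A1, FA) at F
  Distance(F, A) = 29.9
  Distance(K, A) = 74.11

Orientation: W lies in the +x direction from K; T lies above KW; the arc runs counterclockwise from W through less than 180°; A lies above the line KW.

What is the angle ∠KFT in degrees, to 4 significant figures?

18.45°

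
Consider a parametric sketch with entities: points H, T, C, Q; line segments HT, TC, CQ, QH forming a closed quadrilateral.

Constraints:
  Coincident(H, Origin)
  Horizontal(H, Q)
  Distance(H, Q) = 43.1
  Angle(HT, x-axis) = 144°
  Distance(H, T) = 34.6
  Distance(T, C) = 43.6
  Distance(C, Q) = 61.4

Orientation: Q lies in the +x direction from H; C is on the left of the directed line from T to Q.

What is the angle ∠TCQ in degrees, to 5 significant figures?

87.825°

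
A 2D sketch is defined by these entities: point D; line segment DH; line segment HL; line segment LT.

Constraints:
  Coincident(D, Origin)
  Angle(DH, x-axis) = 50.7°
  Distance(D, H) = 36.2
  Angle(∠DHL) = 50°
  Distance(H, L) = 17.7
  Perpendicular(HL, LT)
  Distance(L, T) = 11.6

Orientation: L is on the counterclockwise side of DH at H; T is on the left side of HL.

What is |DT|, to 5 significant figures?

17.065

D is at the origin; DH runs at 50.7° with length 36.2, so H = 36.2·(cos 50.7°, sin 50.7°) = (22.928, 28.013). ∠DHL = 50.0°, so HL runs at 50.7° + (180° − 50.0°) = 180.70° from the x-axis; with |HL| = 17.7, L = H + 17.7·(cos 180.70°, sin 180.70°) = (5.2297, 27.797). HL ⟂ LT; with |LT| = 11.6 on the left of HL, T = L + 11.6·(0.012217, -0.99993) = (5.3714, 16.198). Then |DT| = |T − D| = 17.065.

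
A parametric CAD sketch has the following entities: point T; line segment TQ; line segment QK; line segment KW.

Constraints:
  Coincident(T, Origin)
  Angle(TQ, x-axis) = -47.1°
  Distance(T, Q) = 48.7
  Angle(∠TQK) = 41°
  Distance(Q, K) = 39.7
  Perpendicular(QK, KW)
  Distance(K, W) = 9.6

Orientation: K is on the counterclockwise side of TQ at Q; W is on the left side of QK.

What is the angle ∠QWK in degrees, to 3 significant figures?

76.4°

∠TQK = 41.0°, so QK runs at -47.1° + (180° − 41.0°) = 91.9° from the x-axis; with |QK| = 39.7, K = Q + 39.7·(cos 91.9°, sin 91.9°) = (31.8, 4.00). QK ⟂ KW; with |KW| = 9.6 on the left of QK, W = K + 9.6·(-0.999, -0.0332) = (22.2, 3.69). Then cos ∠QWK = WQ·WK / (|WQ||WK|), giving 76.4°.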